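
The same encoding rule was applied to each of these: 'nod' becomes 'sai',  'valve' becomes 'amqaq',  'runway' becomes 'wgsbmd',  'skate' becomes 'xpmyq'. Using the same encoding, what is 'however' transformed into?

Vowels shift forward by 12 and consonants shift forward by 5.
On however: h(cons)+5=m, o(vowel)+12=a, w(cons)+5=b, e(vowel)+12=q, v(cons)+5=a, e(vowel)+12=q, r(cons)+5=w.

mabqaqw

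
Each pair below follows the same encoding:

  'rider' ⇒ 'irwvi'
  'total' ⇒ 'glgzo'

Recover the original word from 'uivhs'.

fresh

Each pair mirrors across the alphabet (r↔i, i↔r, d↔w): positions sum to 25. Each letter is replaced by its mirror in the alphabet: a↔z, b↔y, c↔x, and so on (the Atbash cipher).
Reversing it on uivhs: u↔f, i↔r, v↔e, h↔s, s↔h.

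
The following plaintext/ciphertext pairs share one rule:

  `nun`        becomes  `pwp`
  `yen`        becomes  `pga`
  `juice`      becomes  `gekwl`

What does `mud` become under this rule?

fwo

The output letters match the input read backwards, each shifted +2: nun reversed is nun. Two steps: reverse the string, then apply a Caesar shift of +2.
On mud: reverse → dum; then shift: d+2=f, u+2=w, m+2=o.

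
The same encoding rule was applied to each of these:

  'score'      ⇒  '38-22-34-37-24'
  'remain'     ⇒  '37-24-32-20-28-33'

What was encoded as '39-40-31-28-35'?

s is letter #19 and maps to 38: an offset of 19. Each letter is replaced by its alphabet position (a=1..z=26) + 19.
Decoding 39-40-31-28-35: 39→(39−19)÷1=20=t, 40→(40−19)÷1=21=u, 31→(31−19)÷1=12=l, 28→(28−19)÷1=9=i, 35→(35−19)÷1=16=p.

tulip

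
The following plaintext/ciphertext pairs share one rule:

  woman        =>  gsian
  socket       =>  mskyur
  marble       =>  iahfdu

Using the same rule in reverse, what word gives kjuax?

cheap

w(22)→g(6) and o(14)→s(18) fit y≡5x+0 (mod 26); the inverse of 5 mod 26 is 21. Treating letters as 0–25, the rule is x ↦ 5x + 0 (mod 26).
Reversing it on kjuax: k(10)→21·(10−0)≡2=c; j(9)→21·(9−0)≡7=h; u(20)→21·(20−0)≡4=e; a(0)→21·(0−0)≡0=a; x(23)→21·(23−0)≡15=p (all mod 26).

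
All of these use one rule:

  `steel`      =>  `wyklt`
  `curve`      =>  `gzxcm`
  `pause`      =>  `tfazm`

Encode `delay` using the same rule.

hjrhg

In steel: s→w is +4, t→y is +5, e→k is +6, e→l is +7 — the shift increases by 1 each position. The shift increases by 1 at each position, starting from +4: 4, 5, 6, ….
For delay: d+4=h, e+5=j, l+6=r, a+7=h, y+8=g.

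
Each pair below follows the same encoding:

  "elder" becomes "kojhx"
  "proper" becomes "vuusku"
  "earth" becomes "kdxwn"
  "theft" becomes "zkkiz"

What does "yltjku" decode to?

Shifts by position in elder: pos 0: e→k (+6), pos 1: l→o (+3), pos 2: d→j (+6), pos 3: e→h (+3) — repeating every 2. It's a Vigenère-style cipher with numeric key [6,3]: position i shifts by key[i mod 2].
Reversing it on yltjku: y−6=s, l−3=i, t−6=n, j−3=g, k−6=e, u−3=r.

singer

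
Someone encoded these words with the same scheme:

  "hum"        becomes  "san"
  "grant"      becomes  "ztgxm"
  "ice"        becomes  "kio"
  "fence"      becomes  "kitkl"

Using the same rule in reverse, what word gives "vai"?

The word is reversed, then every letter is shifted forward by 6.
Undoing it on vai: shift back: v−6=p, a−6=u, i−6=c → puc; then reverse → cup.

cup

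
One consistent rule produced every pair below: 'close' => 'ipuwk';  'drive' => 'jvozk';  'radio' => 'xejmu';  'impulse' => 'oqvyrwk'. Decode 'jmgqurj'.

Shifts by position in close: pos 0: c→i (+6), pos 1: l→p (+4), pos 2: o→u (+6), pos 3: s→w (+4) — repeating every 2. The shifts repeat in a cycle of length 2: positions 0,1,… shift by +6, +4, then the pattern repeats.
Undoing it on jmgqurj: j−6=d, m−4=i, g−6=a, q−4=m, u−6=o, r−4=n, j−6=d.

diamond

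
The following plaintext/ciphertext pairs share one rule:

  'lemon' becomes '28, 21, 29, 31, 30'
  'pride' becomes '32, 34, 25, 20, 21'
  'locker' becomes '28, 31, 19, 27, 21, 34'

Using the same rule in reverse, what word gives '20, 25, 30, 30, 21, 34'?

dinner

l is letter #12 and maps to 28: an offset of 16. The number is (letter's place in the alphabet, a=1) + 16.
Decoding 20, 25, 30, 30, 21, 34: 20→(20−16)÷1=4=d, 25→(25−16)÷1=9=i, 30→(30−16)÷1=14=n, 30→(30−16)÷1=14=n, 21→(21−16)÷1=5=e, 34→(34−16)÷1=18=r.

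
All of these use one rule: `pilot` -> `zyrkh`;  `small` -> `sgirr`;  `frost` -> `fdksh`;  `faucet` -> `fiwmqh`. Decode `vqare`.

p(15)→z(25) and i(8)→y(24) fit y≡15x+8 (mod 26); the inverse of 15 mod 26 is 7. This is an affine cipher: with a=0,…,z=25, each position x becomes (15x+8) mod 26.
Undoing it on vqare: v(21)→7·(21−8)≡13=n; q(16)→7·(16−8)≡4=e; a(0)→7·(0−8)≡22=w; r(17)→7·(17−8)≡11=l; e(4)→7·(4−8)≡24=y (all mod 26).

newly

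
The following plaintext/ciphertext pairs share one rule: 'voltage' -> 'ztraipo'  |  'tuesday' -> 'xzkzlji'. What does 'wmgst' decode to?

shall

In voltage: v→z is +4, o→t is +5, l→r is +6, t→a is +7 — the shift increases by 1 each position. Letter i (0-indexed) is shifted by i+4, so successive shifts are 4, 5, 6, ….
Reversing it on wmgst: w−4=s, m−5=h, g−6=a, s−7=l, t−8=l.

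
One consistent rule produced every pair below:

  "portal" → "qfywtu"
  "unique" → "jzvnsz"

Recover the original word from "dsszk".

funny

The output letters match the input read backwards, each shifted +5: portal reversed is latrop. Two steps: reverse the string, then apply a Caesar shift of +5.
Reversing it on dsszk: shift back: d−5=y, s−5=n, s−5=n, z−5=u, k−5=f → ynnuf; then reverse → funny.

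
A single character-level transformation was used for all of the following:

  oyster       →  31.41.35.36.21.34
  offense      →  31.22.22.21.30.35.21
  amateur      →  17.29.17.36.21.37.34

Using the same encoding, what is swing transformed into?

35.39.25.30.23

o is letter #15 and maps to 31: an offset of 16. Each letter is replaced by its alphabet position (a=1..z=26) + 16.
For swing: s=19→35, w=23→39, i=9→25, n=14→30, g=7→23.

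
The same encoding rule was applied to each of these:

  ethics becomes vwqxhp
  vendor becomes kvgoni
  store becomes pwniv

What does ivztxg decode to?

remain

e(4)→v(21) and t(19)→w(22) fit y≡7x+19 (mod 26); the inverse of 7 mod 26 is 15. This is an affine cipher: with a=0,…,z=25, each position x becomes (7x+19) mod 26.
Decoding ivztxg: i(8)→15·(8−19)≡17=r; v(21)→15·(21−19)≡4=e; z(25)→15·(25−19)≡12=m; t(19)→15·(19−19)≡0=a; x(23)→15·(23−19)≡8=i; g(6)→15·(6−19)≡13=n (all mod 26).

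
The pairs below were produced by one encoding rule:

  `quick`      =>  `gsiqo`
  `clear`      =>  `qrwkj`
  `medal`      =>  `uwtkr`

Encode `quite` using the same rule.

This is an affine cipher: with a=0,…,z=25, each position x becomes (3x+10) mod 26.
For quite: q(16)→3·16+10≡6=g; u(20)→3·20+10≡18=s; i(8)→3·8+10≡8=i; t(19)→3·19+10≡15=p; e(4)→3·4+10≡22=w (all mod 26).

gsipw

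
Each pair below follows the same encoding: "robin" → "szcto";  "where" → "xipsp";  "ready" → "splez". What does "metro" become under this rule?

npusz

The rule splits by letter class: vowels +11, consonants +1.
On metro: m(cons)+1=n, e(vowel)+11=p, t(cons)+1=u, r(cons)+1=s, o(vowel)+11=z.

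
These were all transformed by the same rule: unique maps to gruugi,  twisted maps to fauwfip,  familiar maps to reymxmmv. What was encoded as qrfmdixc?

Shifts by position in unique: pos 0: u→g (+12), pos 1: n→r (+4), pos 2: i→u (+12), pos 3: q→u (+4) — repeating every 2. A repeating key of period 2 is used — shifts +12, +4 over and over.
Decoding qrfmdixc: q−12=e, r−4=n, f−12=t, m−4=i, d−12=r, i−4=e, x−12=l, c−4=y.

entirely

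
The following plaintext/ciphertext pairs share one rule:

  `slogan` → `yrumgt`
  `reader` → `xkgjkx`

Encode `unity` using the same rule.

It's a constant shift of +6 (ROT6).
On unity: u+6=a, n+6=t, i+6=o, t+6=z, y+6=e.

atoze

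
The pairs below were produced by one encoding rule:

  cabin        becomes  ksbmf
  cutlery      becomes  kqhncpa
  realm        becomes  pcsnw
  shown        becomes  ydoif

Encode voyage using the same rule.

c(2)→k(10) and a(0)→s(18) fit y≡9x+18 (mod 26); the inverse of 9 mod 26 is 3. Treating letters as 0–25, the rule is x ↦ 9x + 18 (mod 26).
Applying it to voyage: v(21)→9·21+18≡25=z; o(14)→9·14+18≡14=o; y(24)→9·24+18≡0=a; a(0)→9·0+18≡18=s; g(6)→9·6+18≡20=u; e(4)→9·4+18≡2=c (all mod 26).

zoasuc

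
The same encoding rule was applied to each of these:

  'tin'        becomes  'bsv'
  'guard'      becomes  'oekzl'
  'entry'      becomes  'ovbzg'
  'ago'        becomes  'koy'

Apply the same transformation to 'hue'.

The shift depends on letter class: consonant t→b is +8, but vowel i→s is +10. The rule splits by letter class: vowels +10, consonants +8.
For hue: h(cons)+8=p, u(vowel)+10=e, e(vowel)+10=o.

peo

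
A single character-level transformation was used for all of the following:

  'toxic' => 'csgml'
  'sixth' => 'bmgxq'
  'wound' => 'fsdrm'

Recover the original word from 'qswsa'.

honor

Shifts by position in toxic: pos 0: t→c (+9), pos 1: o→s (+4), pos 2: x→g (+9), pos 3: i→m (+4) — repeating every 2. The shifts repeat in a cycle of length 2: positions 0,1,… shift by +9, +4, then the pattern repeats.
Decoding qswsa: q−9=h, s−4=o, w−9=n, s−4=o, a−9=r.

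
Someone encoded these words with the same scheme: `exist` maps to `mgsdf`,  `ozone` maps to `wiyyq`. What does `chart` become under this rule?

In exist: e→m is +8, x→g is +9, i→s is +10, s→d is +11 — the shift increases by 1 each position. Letter i (0-indexed) is shifted by i+8, so successive shifts are 8, 9, 10, ….
Applying it to chart: c+8=k, h+9=q, a+10=k, r+11=c, t+12=f.

kqkcf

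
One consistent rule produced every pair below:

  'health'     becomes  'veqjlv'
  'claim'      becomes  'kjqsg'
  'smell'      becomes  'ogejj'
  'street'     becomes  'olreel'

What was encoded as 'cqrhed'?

Treating letters as 0–25, the rule is x ↦ 23x + 16 (mod 26).
Undoing it on cqrhed: c(2)→17·(2−16)≡22=w; q(16)→17·(16−16)≡0=a; r(17)→17·(17−16)≡17=r; h(7)→17·(7−16)≡3=d; e(4)→17·(4−16)≡4=e; d(3)→17·(3−16)≡13=n (all mod 26).

warden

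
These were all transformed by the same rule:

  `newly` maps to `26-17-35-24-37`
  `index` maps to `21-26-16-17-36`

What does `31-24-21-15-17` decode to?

n is letter #14 and maps to 26: an offset of 12. Letters become their 1-based position plus 12 (so a→13, b→14, …).
Decoding 31-24-21-15-17: 31→(31−12)÷1=19=s, 24→(24−12)÷1=12=l, 21→(21−12)÷1=9=i, 15→(15−12)÷1=3=c, 17→(17−12)÷1=5=e.

slice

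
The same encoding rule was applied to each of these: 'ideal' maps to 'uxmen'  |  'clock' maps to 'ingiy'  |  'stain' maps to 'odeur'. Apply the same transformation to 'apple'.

evvnm

i(8)→u(20) and d(3)→x(23) fit y≡15x+4 (mod 26); the inverse of 15 mod 26 is 7. Each letter's alphabet position (a=0..z=25) is mapped through 15·x+4 mod 26 — an affine cipher.
Applying it to apple: a(0)→15·0+4≡4=e; p(15)→15·15+4≡21=v; p(15)→15·15+4≡21=v; l(11)→15·11+4≡13=n; e(4)→15·4+4≡12=m (all mod 26).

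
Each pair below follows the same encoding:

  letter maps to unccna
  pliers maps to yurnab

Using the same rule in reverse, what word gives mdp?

Compare letters: l→u is +9, e→n is +9, t→c is +9 — a constant shift. Each letter is shifted forward by 9 in the alphabet (a Caesar shift of +9).
Undoing it on mdp: m−9=d, d−9=u, p−9=g.

dug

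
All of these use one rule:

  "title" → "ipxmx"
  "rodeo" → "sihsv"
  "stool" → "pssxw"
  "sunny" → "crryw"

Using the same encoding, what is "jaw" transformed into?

Two steps: reverse the string, then apply a Caesar shift of +4.
For jaw: reverse → waj; then shift: w+4=a, a+4=e, j+4=n.

aen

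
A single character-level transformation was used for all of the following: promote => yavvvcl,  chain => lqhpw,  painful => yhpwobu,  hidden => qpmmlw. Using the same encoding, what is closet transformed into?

The shift depends on letter class: consonant p→y is +9, but vowel o→v is +7. Two shifts are in play — +7 for a/e/i/o/u, +9 for every other letter.
Applying it to closet: c(cons)+9=l, l(cons)+9=u, o(vowel)+7=v, s(cons)+9=b, e(vowel)+7=l, t(cons)+9=c.

luvblc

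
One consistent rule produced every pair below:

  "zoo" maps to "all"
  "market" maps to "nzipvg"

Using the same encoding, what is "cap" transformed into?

Each pair mirrors across the alphabet (z↔a, o↔l, o↔l): positions sum to 25. Each letter is replaced by its mirror in the alphabet: a↔z, b↔y, c↔x, and so on (the Atbash cipher).
For cap: c↔x, a↔z, p↔k.

xzk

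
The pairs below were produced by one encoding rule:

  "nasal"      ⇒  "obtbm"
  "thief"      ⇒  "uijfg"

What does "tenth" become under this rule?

ufoui

It's a constant shift of +1 (ROT1).
On tenth: t+1=u, e+1=f, n+1=o, t+1=u, h+1=i.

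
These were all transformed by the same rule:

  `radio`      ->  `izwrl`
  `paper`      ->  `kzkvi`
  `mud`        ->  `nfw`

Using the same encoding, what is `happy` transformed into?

szkkb

Each pair mirrors across the alphabet (r↔i, a↔z, d↔w): positions sum to 25. This is the alphabet-reversal cipher (Atbash): a becomes z, b becomes y, etc.
For happy: h↔s, a↔z, p↔k, p↔k, y↔b.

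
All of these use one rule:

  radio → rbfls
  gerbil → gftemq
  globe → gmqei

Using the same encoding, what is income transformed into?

Letter i (0-indexed) is shifted by i+0, so successive shifts are 0, 1, 2, ….
Applying it to income: i+0=i, n+1=o, c+2=e, o+3=r, m+4=q, e+5=j.

ioerqj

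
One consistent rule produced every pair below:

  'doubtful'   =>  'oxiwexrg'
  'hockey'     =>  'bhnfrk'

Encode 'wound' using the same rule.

gqxrz

The output letters match the input read backwards, each shifted +3: doubtful reversed is luftbuod. Read the word backwards and shift each letter +3.
Applying it to wound: reverse → dnuow; then shift: d+3=g, n+3=q, u+3=x, o+3=r, w+3=z.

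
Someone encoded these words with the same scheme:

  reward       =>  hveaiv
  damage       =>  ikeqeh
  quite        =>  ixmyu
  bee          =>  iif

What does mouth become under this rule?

The output letters match the input read backwards, each shifted +4: reward reversed is drawer. Read the word backwards and shift each letter +4.
On mouth: reverse → htuom; then shift: h+4=l, t+4=x, u+4=y, o+4=s, m+4=q.

lxysq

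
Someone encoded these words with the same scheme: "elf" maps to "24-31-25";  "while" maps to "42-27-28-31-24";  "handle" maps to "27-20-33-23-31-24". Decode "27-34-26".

Letters become their 1-based position plus 19 (so a→20, b→21, …).
Reversing it on 27-34-26: 27→(27−19)÷1=8=h, 34→(34−19)÷1=15=o, 26→(26−19)÷1=7=g.

hog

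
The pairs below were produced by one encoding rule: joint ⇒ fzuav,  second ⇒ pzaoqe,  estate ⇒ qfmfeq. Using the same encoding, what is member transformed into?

dqnyqy

Read the word backwards and shift each letter +12.
On member: reverse → rebmem; then shift: r+12=d, e+12=q, b+12=n, m+12=y, e+12=q, m+12=y.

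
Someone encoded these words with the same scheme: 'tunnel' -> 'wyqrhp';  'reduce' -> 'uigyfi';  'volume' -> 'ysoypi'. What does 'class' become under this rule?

Shifts by position in tunnel: pos 0: t→w (+3), pos 1: u→y (+4), pos 2: n→q (+3), pos 3: n→r (+4) — repeating every 2. It's a Vigenère-style cipher with numeric key [3,4]: position i shifts by key[i mod 2].
For class: c+3=f, l+4=p, a+3=d, s+4=w, s+3=v.

fpdwv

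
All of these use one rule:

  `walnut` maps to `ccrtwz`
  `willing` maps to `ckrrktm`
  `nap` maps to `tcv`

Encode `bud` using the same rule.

Vowels shift forward by 2 and consonants shift forward by 6.
Applying it to bud: b(cons)+6=h, u(vowel)+2=w, d(cons)+6=j.

hwj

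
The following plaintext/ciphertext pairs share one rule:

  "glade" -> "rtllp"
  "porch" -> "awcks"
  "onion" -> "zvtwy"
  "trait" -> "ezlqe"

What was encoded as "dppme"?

The shifts repeat in a cycle of length 2: positions 0,1,… shift by +11, +8, then the pattern repeats.
Reversing it on dppme: d−11=s, p−8=h, p−11=e, m−8=e, e−11=t.

sheet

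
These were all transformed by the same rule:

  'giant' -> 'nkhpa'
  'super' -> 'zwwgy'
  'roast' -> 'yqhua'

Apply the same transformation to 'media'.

A repeating key of period 2 is used — shifts +7, +2 over and over.
Applying it to media: m+7=t, e+2=g, d+7=k, i+2=k, a+7=h.

tgkkh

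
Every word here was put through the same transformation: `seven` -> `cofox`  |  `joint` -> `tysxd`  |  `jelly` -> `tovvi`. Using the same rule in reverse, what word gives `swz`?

imp

Compare letters: s→c is +10, e→o is +10, v→f is +10 — a constant shift. It's a constant shift of +10 (ROT10).
Reversing it on swz: s−10=i, w−10=m, z−10=p.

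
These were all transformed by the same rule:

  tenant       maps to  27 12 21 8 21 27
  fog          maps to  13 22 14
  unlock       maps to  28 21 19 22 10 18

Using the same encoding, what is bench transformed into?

Letters become their 1-based position plus 7 (so a→8, b→9, …).
On bench: b=2→9, e=5→12, n=14→21, c=3→10, h=8→15.

9 12 21 10 15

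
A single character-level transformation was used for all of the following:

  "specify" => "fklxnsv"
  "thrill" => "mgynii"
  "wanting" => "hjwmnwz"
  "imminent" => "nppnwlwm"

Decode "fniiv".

This is an affine cipher: with a=0,…,z=25, each position x becomes (7x+9) mod 26.
Decoding fniiv: f(5)→15·(5−9)≡18=s; n(13)→15·(13−9)≡8=i; i(8)→15·(8−9)≡11=l; i(8)→15·(8−9)≡11=l; v(21)→15·(21−9)≡24=y (all mod 26).

silly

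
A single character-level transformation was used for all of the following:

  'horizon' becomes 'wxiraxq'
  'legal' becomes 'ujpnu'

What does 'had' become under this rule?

mjq

The output letters match the input read backwards, each shifted +9: horizon reversed is noziroh. Two steps: reverse the string, then apply a Caesar shift of +9.
Applying it to had: reverse → dah; then shift: d+9=m, a+9=j, h+9=q.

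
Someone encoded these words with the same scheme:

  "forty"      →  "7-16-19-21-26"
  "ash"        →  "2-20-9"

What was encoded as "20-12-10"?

f is letter #6 and maps to 7: an offset of 1. Each letter is replaced by its alphabet position (a=1..z=26) + 1.
Reversing it on 20-12-10: 20→(20−1)÷1=19=s, 12→(12−1)÷1=11=k, 10→(10−1)÷1=9=i.

ski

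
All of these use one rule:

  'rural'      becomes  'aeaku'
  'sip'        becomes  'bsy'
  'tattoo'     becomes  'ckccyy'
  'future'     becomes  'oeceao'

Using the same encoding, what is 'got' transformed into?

The shift depends on letter class: consonant r→a is +9, but vowel u→e is +10. Two shifts are in play — +10 for a/e/i/o/u, +9 for every other letter.
Applying it to got: g(cons)+9=p, o(vowel)+10=y, t(cons)+9=c.

pyc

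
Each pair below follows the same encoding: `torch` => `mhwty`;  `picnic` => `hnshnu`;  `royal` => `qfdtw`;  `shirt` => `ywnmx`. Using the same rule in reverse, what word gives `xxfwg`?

The output letters match the input read backwards, each shifted +5: torch reversed is hcrot. Two steps: reverse the string, then apply a Caesar shift of +5.
Reversing it on xxfwg: shift back: x−5=s, x−5=s, f−5=a, w−5=r, g−5=b → ssarb; then reverse → brass.

brass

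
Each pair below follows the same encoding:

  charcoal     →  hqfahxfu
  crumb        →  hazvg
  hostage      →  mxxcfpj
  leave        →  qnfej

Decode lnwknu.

The shifts repeat in a cycle of length 2: positions 0,1,… shift by +5, +9, then the pattern repeats.
Decoding lnwknu: l−5=g, n−9=e, w−5=r, k−9=b, n−5=i, u−9=l.

gerbil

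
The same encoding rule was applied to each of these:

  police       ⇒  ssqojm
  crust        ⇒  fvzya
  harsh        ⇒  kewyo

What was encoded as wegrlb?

tablet

In police: p→s is +3, o→s is +4, l→q is +5, i→o is +6 — the shift increases by 1 each position. Each letter shifts forward by (position + 3), i.e. 3, 4, 5, … — the shift grows by one for each successive letter.
Undoing it on wegrlb: w−3=t, e−4=a, g−5=b, r−6=l, l−7=e, b−8=t.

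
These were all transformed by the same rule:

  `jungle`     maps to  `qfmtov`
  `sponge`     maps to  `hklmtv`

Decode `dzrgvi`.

waiter

This is the alphabet-reversal cipher (Atbash): a becomes z, b becomes y, etc.
Reversing it on dzrgvi: d↔w, z↔a, r↔i, g↔t, v↔e, i↔r.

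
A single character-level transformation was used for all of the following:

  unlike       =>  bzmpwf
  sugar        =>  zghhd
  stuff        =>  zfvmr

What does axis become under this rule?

hjjz

A repeating key of period 3 is used — shifts +7, +12, +1 over and over.
For axis: a+7=h, x+12=j, i+1=j, s+7=z.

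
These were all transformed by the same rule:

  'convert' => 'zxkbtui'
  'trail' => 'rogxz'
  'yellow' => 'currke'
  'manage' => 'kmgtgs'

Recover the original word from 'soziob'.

victim

The output letters match the input read backwards, each shifted +6: convert reversed is trevnoc. Two steps: reverse the string, then apply a Caesar shift of +6.
Undoing it on soziob: shift back: s−6=m, o−6=i, z−6=t, i−6=c, o−6=i, b−6=v → mitciv; then reverse → victim.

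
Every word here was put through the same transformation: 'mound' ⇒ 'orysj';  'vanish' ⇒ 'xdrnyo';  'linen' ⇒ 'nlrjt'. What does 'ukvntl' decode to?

shrine

In mound: m→o is +2, o→r is +3, u→y is +4, n→s is +5 — the shift increases by 1 each position. Each letter shifts forward by (position + 2), i.e. 2, 3, 4, … — the shift grows by one for each successive letter.
Decoding ukvntl: u−2=s, k−3=h, v−4=r, n−5=i, t−6=n, l−7=e.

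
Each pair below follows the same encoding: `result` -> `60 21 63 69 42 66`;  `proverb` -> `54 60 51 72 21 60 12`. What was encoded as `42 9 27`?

r(#18)→60 and e(#5)→21: differences scale by 3, so n = 3·pos + 6. Each letter becomes 3×(its alphabet position, a=1..z=26) + 6.
Reversing it on 42 9 27: 42→(42−6)÷3=12=l, 9→(9−6)÷3=1=a, 27→(27−6)÷3=7=g.

lag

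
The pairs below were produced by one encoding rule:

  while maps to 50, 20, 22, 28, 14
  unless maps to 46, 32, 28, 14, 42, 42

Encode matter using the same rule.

With a=1..z=26, the number is 2·pos + 4.
Applying it to matter: m=13→30, a=1→6, t=20→44, t=20→44, e=5→14, r=18→40.

30, 6, 44, 44, 14, 40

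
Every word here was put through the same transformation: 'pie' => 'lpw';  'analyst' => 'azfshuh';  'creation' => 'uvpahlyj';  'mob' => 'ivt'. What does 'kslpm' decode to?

The output letters match the input read backwards, each shifted +7: pie reversed is eip. Read the word backwards and shift each letter +7.
Reversing it on kslpm: shift back: k−7=d, s−7=l, l−7=e, p−7=i, m−7=f → dleif; then reverse → field.

field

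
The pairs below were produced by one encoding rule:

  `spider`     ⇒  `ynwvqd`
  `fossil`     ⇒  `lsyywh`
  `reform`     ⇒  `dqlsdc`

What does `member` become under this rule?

cqcfqd

s(18)→y(24) and p(15)→n(13) fit y≡21x+10 (mod 26); the inverse of 21 mod 26 is 5. Each letter's alphabet position (a=0..z=25) is mapped through 21·x+10 mod 26 — an affine cipher.
Applying it to member: m(12)→21·12+10≡2=c; e(4)→21·4+10≡16=q; m(12)→21·12+10≡2=c; b(1)→21·1+10≡5=f; e(4)→21·4+10≡16=q; r(17)→21·17+10≡3=d (all mod 26).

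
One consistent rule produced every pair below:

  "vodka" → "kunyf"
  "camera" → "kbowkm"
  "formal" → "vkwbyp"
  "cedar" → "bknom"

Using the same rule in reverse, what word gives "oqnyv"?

Read the word backwards and shift each letter +10.
Decoding oqnyv: shift back: o−10=e, q−10=g, n−10=d, y−10=o, v−10=l → egdol; then reverse → lodge.

lodge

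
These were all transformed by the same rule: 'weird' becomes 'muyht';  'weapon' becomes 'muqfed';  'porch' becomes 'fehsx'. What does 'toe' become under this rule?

Compare letters: w→m is +16, e→u is +16, i→y is +16 — a constant shift. This is a Caesar cipher with shift 16.
Applying it to toe: t+16=j, o+16=e, e+16=u.

jeu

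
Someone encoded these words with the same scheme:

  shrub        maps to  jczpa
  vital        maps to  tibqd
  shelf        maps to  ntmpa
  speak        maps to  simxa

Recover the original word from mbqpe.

white

The output letters match the input read backwards, each shifted +8: shrub reversed is burhs. Two steps: reverse the string, then apply a Caesar shift of +8.
Undoing it on mbqpe: shift back: m−8=e, b−8=t, q−8=i, p−8=h, e−8=w → etihw; then reverse → white.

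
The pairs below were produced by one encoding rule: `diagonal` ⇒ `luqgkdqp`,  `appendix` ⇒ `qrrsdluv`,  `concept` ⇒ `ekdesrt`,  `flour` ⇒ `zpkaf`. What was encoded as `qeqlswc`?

academy

Each letter's alphabet position (a=0..z=25) is mapped through 7·x+16 mod 26 — an affine cipher.
Reversing it on qeqlswc: q(16)→15·(16−16)≡0=a; e(4)→15·(4−16)≡2=c; q(16)→15·(16−16)≡0=a; l(11)→15·(11−16)≡3=d; s(18)→15·(18−16)≡4=e; w(22)→15·(22−16)≡12=m; c(2)→15·(2−16)≡24=y (all mod 26).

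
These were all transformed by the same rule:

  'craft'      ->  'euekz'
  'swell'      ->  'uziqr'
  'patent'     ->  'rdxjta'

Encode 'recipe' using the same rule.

thgnvl

The shift increases by 1 at each position, starting from +2: 2, 3, 4, ….
For recipe: r+2=t, e+3=h, c+4=g, i+5=n, p+6=v, e+7=l.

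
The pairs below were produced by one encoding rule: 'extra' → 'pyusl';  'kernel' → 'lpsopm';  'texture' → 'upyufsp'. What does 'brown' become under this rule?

The shift depends on letter class: consonant x→y is +1, but vowel e→p is +11. Vowels shift forward by 11 and consonants shift forward by 1.
Applying it to brown: b(cons)+1=c, r(cons)+1=s, o(vowel)+11=z, w(cons)+1=x, n(cons)+1=o.

cszxo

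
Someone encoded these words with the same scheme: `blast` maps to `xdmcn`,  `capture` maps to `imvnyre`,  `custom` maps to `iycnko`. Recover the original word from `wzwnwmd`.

initial

This is an affine cipher: with a=0,…,z=25, each position x becomes (11x+12) mod 26.
Reversing it on wzwnwmd: w(22)→19·(22−12)≡8=i; z(25)→19·(25−12)≡13=n; w(22)→19·(22−12)≡8=i; n(13)→19·(13−12)≡19=t; w(22)→19·(22−12)≡8=i; m(12)→19·(12−12)≡0=a; d(3)→19·(3−12)≡11=l (all mod 26).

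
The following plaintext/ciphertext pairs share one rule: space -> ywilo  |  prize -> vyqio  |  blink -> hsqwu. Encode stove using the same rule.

In space: s→y is +6, p→w is +7, a→i is +8, c→l is +9 — the shift increases by 1 each position. The shift increases by 1 at each position, starting from +6: 6, 7, 8, ….
For stove: s+6=y, t+7=a, o+8=w, v+9=e, e+10=o.

yaweo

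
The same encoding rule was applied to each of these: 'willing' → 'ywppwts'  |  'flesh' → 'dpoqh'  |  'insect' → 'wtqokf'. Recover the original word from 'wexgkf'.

w(22)→y(24) and i(8)→w(22) fit y≡15x+6 (mod 26); the inverse of 15 mod 26 is 7. This is an affine cipher: with a=0,…,z=25, each position x becomes (15x+6) mod 26.
Decoding wexgkf: w(22)→7·(22−6)≡8=i; e(4)→7·(4−6)≡12=m; x(23)→7·(23−6)≡15=p; g(6)→7·(6−6)≡0=a; k(10)→7·(10−6)≡2=c; f(5)→7·(5−6)≡19=t (all mod 26).

impact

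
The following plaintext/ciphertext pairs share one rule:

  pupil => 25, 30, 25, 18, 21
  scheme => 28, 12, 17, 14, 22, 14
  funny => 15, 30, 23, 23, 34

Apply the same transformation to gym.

p is letter #16 and maps to 25: an offset of 9. Each letter is replaced by its alphabet position (a=1..z=26) + 9.
For gym: g=7→16, y=25→34, m=13→22.

16, 34, 22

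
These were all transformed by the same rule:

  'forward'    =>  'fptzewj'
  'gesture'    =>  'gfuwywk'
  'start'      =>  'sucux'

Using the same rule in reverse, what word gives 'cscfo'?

crack

In forward: f→f is +0, o→p is +1, r→t is +2, w→z is +3 — the shift increases by 1 each position. The shift increases by 1 at each position, starting from +0: 0, 1, 2, ….
Undoing it on cscfo: c−0=c, s−1=r, c−2=a, f−3=c, o−4=k.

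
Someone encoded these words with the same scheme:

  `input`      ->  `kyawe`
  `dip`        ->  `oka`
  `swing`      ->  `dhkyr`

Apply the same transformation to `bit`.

The shift depends on letter class: consonant n→y is +11, but vowel i→k is +2. Vowels shift forward by 2 and consonants shift forward by 11.
Applying it to bit: b(cons)+11=m, i(vowel)+2=k, t(cons)+11=e.

mke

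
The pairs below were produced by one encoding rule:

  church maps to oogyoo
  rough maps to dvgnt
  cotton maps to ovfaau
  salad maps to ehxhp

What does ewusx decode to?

Shifts by position in church: pos 0: c→o (+12), pos 1: h→o (+7), pos 2: u→g (+12), pos 3: r→y (+7) — repeating every 2. A repeating key of period 2 is used — shifts +12, +7 over and over.
Undoing it on ewusx: e−12=s, w−7=p, u−12=i, s−7=l, x−12=l.

spill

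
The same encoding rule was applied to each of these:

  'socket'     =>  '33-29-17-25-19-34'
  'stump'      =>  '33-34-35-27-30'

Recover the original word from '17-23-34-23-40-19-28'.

s is letter #19 and maps to 33: an offset of 14. Each letter is replaced by its alphabet position (a=1..z=26) + 14.
Undoing it on 17-23-34-23-40-19-28: 17→(17−14)÷1=3=c, 23→(23−14)÷1=9=i, 34→(34−14)÷1=20=t, 23→(23−14)÷1=9=i, 40→(40−14)÷1=26=z, 19→(19−14)÷1=5=e, 28→(28−14)÷1=14=n.

citizen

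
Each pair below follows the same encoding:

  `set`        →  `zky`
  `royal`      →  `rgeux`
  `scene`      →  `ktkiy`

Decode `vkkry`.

sleep

The output letters match the input read backwards, each shifted +6: set reversed is tes. The word is reversed, then every letter is shifted forward by 6.
Decoding vkkry: shift back: v−6=p, k−6=e, k−6=e, r−6=l, y−6=s → peels; then reverse → sleep.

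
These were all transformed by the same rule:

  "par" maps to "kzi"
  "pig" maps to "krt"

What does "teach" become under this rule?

Each pair mirrors across the alphabet (p↔k, a↔z, r↔i): positions sum to 25. Each letter is replaced by its mirror in the alphabet: a↔z, b↔y, c↔x, and so on (the Atbash cipher).
On teach: t↔g, e↔v, a↔z, c↔x, h↔s.

gvzxs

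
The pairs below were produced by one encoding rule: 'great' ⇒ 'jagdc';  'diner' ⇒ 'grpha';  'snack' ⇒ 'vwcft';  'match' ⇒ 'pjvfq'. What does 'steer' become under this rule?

vcgha

Shifts by position in great: pos 0: g→j (+3), pos 1: r→a (+9), pos 2: e→g (+2), pos 3: a→d (+3), pos 4: t→c (+9) — repeating every 3. The shifts repeat in a cycle of length 3: positions 0,1,… shift by +3, +9, +2, then the pattern repeats.
On steer: s+3=v, t+9=c, e+2=g, e+3=h, r+9=a.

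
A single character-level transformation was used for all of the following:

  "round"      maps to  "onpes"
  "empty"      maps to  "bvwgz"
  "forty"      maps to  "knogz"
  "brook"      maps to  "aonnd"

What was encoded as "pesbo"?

under

r(17)→o(14) and o(14)→n(13) fit y≡9x+17 (mod 26); the inverse of 9 mod 26 is 3. Each letter's alphabet position (a=0..z=25) is mapped through 9·x+17 mod 26 — an affine cipher.
Undoing it on pesbo: p(15)→3·(15−17)≡20=u; e(4)→3·(4−17)≡13=n; s(18)→3·(18−17)≡3=d; b(1)→3·(1−17)≡4=e; o(14)→3·(14−17)≡17=r (all mod 26).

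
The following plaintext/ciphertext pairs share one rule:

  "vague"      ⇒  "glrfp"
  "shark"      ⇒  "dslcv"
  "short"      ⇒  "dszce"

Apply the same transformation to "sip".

This is a Caesar cipher with shift 11.
On sip: s+11=d, i+11=t, p+11=a.

dta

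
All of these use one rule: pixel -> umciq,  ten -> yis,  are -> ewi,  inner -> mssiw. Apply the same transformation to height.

mimlmy

The rule splits by letter class: vowels +4, consonants +5.
Applying it to height: h(cons)+5=m, e(vowel)+4=i, i(vowel)+4=m, g(cons)+5=l, h(cons)+5=m, t(cons)+5=y.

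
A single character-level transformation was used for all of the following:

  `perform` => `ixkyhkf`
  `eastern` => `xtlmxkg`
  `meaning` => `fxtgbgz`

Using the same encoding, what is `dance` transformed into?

This is a Caesar cipher with shift 19.
For dance: d+19=w, a+19=t, n+19=g, c+19=v, e+19=x.

wtgvx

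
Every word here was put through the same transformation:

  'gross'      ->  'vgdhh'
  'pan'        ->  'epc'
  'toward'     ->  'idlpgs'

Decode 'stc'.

Compare letters: g→v is +15, r→g is +15, o→d is +15 — a constant shift. It's a constant shift of +15 (ROT15).
Decoding stc: s−15=d, t−15=e, c−15=n.

den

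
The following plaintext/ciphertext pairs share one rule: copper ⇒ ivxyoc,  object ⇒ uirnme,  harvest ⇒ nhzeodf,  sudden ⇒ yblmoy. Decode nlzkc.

herbs

Each letter shifts forward by (position + 6), i.e. 6, 7, 8, … — the shift grows by one for each successive letter.
Decoding nlzkc: n−6=h, l−7=e, z−8=r, k−9=b, c−10=s.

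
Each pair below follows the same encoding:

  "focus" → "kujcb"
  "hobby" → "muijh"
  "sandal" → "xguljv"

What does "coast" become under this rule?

Letter i (0-indexed) is shifted by i+5, so successive shifts are 5, 6, 7, ….
On coast: c+5=h, o+6=u, a+7=h, s+8=a, t+9=c.

huhac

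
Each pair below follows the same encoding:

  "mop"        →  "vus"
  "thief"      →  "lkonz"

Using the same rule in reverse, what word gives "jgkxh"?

The output letters match the input read backwards, each shifted +6: mop reversed is pom. Read the word backwards and shift each letter +6.
Undoing it on jgkxh: shift back: j−6=d, g−6=a, k−6=e, x−6=r, h−6=b → daerb; then reverse → bread.

bread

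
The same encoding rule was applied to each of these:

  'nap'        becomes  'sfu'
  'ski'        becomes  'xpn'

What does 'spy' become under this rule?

xud

Compare letters: n→s is +5, a→f is +5, p→u is +5 — a constant shift. Every letter moves 5 places later in the alphabet, wrapping around z→a.
For spy: s+5=x, p+5=u, y+5=d.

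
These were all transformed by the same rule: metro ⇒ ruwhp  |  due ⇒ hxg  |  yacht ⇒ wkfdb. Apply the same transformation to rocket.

whnfru

The output letters match the input read backwards, each shifted +3: metro reversed is ortem. Two steps: reverse the string, then apply a Caesar shift of +3.
For rocket: reverse → tekcor; then shift: t+3=w, e+3=h, k+3=n, c+3=f, o+3=r, r+3=u.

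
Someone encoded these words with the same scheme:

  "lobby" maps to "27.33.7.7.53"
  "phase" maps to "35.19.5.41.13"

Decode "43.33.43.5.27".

l(#12)→27 and o(#15)→33: differences scale by 2, so n = 2·pos + 3. The formula is n = 2×(alphabet index, a=1) + 3.
Reversing it on 43.33.43.5.27: 43→(43−3)÷2=20=t, 33→(33−3)÷2=15=o, 43→(43−3)÷2=20=t, 5→(5−3)÷2=1=a, 27→(27−3)÷2=12=l.

total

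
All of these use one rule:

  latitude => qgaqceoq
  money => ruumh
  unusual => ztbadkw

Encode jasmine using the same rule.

Each letter shifts forward by (position + 5), i.e. 5, 6, 7, … — the shift grows by one for each successive letter.
Applying it to jasmine: j+5=o, a+6=g, s+7=z, m+8=u, i+9=r, n+10=x, e+11=p.

ogzurxp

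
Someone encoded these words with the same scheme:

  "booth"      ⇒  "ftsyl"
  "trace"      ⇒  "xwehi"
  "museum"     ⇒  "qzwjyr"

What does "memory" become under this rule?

It's a Vigenère-style cipher with numeric key [4,5]: position i shifts by key[i mod 2].
For memory: m+4=q, e+5=j, m+4=q, o+5=t, r+4=v, y+5=d.

qjqtvd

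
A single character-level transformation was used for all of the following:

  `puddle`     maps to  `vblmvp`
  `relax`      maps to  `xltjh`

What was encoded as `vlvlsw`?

In puddle: p→v is +6, u→b is +7, d→l is +8, d→m is +9 — the shift increases by 1 each position. Each letter shifts forward by (position + 6), i.e. 6, 7, 8, … — the shift grows by one for each successive letter.
Undoing it on vlvlsw: v−6=p, l−7=e, v−8=n, l−9=c, s−10=i, w−11=l.

pencil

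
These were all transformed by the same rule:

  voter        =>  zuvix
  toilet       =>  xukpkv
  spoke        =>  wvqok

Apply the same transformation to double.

Shifts by position in voter: pos 0: v→z (+4), pos 1: o→u (+6), pos 2: t→v (+2), pos 3: e→i (+4), pos 4: r→x (+6) — repeating every 3. It's a Vigenère-style cipher with numeric key [4,6,2]: position i shifts by key[i mod 3].
For double: d+4=h, o+6=u, u+2=w, b+4=f, l+6=r, e+2=g.

huwfrg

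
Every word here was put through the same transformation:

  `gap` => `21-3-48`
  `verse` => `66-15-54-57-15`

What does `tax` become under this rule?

g(#7)→21 and a(#1)→3: differences scale by 3, so n = 3·pos + 0. Each letter becomes 3×(its alphabet position, a=1..z=26).
On tax: t=20→60, a=1→3, x=24→72.

60-3-72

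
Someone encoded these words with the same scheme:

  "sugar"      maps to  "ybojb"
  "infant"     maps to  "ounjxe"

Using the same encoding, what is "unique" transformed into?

auqzep

In sugar: s→y is +6, u→b is +7, g→o is +8, a→j is +9 — the shift increases by 1 each position. Letter i (0-indexed) is shifted by i+6, so successive shifts are 6, 7, 8, ….
Applying it to unique: u+6=a, n+7=u, i+8=q, q+9=z, u+10=e, e+11=p.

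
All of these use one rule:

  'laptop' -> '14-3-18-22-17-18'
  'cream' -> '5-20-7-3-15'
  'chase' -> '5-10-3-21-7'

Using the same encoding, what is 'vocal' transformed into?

l is letter #12 and maps to 14: an offset of 2. Each letter is replaced by its alphabet position (a=1..z=26) + 2.
Applying it to vocal: v=22→24, o=15→17, c=3→5, a=1→3, l=12→14.

24-17-5-3-14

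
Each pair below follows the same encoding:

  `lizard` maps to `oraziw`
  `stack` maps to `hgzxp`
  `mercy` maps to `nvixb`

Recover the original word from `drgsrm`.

within

Letters are reflected about the middle of the alphabet (position → 25−position): Atbash.
Undoing it on drgsrm: d↔w, r↔i, g↔t, s↔h, r↔i, m↔n.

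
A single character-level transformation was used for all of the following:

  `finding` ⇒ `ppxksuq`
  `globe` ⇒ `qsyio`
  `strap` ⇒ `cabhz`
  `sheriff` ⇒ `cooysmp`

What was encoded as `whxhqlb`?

The shifts repeat in a cycle of length 2: positions 0,1,… shift by +10, +7, then the pattern repeats.
Decoding whxhqlb: w−10=m, h−7=a, x−10=n, h−7=a, q−10=g, l−7=e, b−10=r.

manager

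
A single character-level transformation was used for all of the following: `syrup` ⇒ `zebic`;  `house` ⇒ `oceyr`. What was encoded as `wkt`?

jam

The output letters match the input read backwards, each shifted +10: syrup reversed is purys. Two steps: reverse the string, then apply a Caesar shift of +10.
Decoding wkt: shift back: w−10=m, k−10=a, t−10=j → maj; then reverse → jam.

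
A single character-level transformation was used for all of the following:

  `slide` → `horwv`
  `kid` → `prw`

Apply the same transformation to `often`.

lugvm

Each pair mirrors across the alphabet (s↔h, l↔o, i↔r): positions sum to 25. Each letter is replaced by its mirror in the alphabet: a↔z, b↔y, c↔x, and so on (the Atbash cipher).
Applying it to often: o↔l, f↔u, t↔g, e↔v, n↔m.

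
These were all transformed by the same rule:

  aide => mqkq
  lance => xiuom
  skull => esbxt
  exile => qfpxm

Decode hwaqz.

voter

Shifts by position in aide: pos 0: a→m (+12), pos 1: i→q (+8), pos 2: d→k (+7), pos 3: e→q (+12) — repeating every 3. The shifts repeat in a cycle of length 3: positions 0,1,… shift by +12, +8, +7, then the pattern repeats.
Decoding hwaqz: h−12=v, w−8=o, a−7=t, q−12=e, z−8=r.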